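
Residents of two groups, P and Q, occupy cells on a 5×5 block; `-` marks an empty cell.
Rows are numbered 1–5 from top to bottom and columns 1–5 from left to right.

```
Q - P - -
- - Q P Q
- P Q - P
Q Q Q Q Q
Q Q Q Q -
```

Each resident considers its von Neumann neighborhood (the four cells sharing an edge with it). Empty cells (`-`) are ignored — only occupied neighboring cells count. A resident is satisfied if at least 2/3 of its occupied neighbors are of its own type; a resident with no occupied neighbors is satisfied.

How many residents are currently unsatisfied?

7

Row 1: (1,1)Q 0/0 ok · (1,3)P 0/1 unhappy
Row 2: (2,3)Q 1/3 unhappy · (2,4)P 0/2 unhappy · (2,5)Q 0/2 unhappy
Row 3: (3,2)P 0/2 unhappy · (3,3)Q 2/3 ok · (3,5)P 0/2 unhappy
Row 4: (4,1)Q 2/2 ok · (4,2)Q 3/4 ok · (4,3)Q 4/4 ok · (4,4)Q 3/3 ok · (4,5)Q 1/2 unhappy
Row 5: (5,1)Q 2/2 ok · (5,2)Q 3/3 ok · (5,3)Q 3/3 ok · (5,4)Q 2/2 ok
Unsatisfied: (1,3), (2,3), (2,4), (2,5), (3,2), (3,5), (4,5) — 7 in total.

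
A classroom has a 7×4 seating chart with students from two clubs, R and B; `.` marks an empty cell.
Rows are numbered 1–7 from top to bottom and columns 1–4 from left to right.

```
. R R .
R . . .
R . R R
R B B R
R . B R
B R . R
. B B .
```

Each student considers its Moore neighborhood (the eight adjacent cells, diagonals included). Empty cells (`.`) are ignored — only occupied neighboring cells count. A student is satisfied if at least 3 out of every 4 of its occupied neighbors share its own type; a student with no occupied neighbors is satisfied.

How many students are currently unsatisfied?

Row 1: (1,2)R 2/2 satisfied · (1,3)R 1/1 satisfied
Row 2: (2,1)R 2/2 satisfied
Row 3: (3,1)R 2/3 not · (3,3)R 2/4 not · (3,4)R 2/3 not
Row 4: (4,1)R 2/3 not · (4,2)B 2/6 not · (4,3)B 2/6 not · (4,4)R 3/5 not
Row 5: (5,1)R 2/4 not · (5,3)B 2/6 not · (5,4)R 2/4 not
Row 6: (6,1)B 1/3 not · (6,2)R 1/5 not · (6,4)R 1/3 not
Row 7: (7,2)B 2/3 not · (7,3)B 1/3 not
Unsatisfied: (3,1), (3,3), (3,4), (4,1), (4,2), (4,3), (4,4), (5,1), (5,3), (5,4), (6,1), (6,2), (6,4), (7,2), (7,3) — 15 in total.

15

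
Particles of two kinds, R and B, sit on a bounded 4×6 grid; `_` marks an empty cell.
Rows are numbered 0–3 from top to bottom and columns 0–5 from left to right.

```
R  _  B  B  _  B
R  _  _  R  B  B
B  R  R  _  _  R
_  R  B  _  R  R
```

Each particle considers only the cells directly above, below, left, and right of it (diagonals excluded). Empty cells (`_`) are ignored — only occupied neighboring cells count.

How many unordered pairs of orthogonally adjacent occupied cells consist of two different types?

7

Scan each occupied cell's neighbors to the right and below so each pair is counted once.
From row 0: 1 unlike of 4 pairs (running 1/4).
From row 1: 3 unlike of 4 pairs (running 4/8).
From row 2: 2 unlike of 5 pairs (running 6/13).
From row 3: 1 unlike of 2 pairs (running 7/15).
Total adjacent occupied pairs: 15; unlike-type pairs: 7.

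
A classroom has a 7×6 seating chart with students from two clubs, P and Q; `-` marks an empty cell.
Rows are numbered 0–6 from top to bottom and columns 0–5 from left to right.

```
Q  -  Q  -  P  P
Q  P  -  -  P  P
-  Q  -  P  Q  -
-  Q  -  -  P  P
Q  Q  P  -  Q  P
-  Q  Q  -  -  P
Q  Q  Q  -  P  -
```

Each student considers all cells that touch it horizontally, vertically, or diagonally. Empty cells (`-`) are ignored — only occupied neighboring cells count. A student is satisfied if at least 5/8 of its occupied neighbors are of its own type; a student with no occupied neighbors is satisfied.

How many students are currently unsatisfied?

Row 0: (0,0)Q 1/2 unhappy · (0,2)Q 0/1 unhappy · (0,4)P 3/3 ok · (0,5)P 3/3 ok
Row 1: (1,0)Q 2/3 ok · (1,1)P 0/4 unhappy · (1,4)P 4/5 ok · (1,5)P 3/4 ok
Row 2: (2,1)Q 2/3 ok · (2,3)P 2/3 ok · (2,4)Q 0/5 unhappy
Row 3: (3,1)Q 3/4 ok · (3,4)P 3/5 unhappy · (3,5)P 2/4 unhappy
Row 4: (4,0)Q 3/3 ok · (4,1)Q 4/5 ok · (4,2)P 0/4 unhappy · (4,4)Q 0/4 unhappy · (4,5)P 3/4 ok
Row 5: (5,1)Q 6/7 ok · (5,2)Q 4/5 ok · (5,5)P 2/3 ok
Row 6: (6,0)Q 2/2 ok · (6,1)Q 4/4 ok · (6,2)Q 3/3 ok · (6,4)P 1/1 ok
Unsatisfied: (0,0), (0,2), (1,1), (2,4), (3,4), (3,5), (4,2), (4,4) — 8 in total.

8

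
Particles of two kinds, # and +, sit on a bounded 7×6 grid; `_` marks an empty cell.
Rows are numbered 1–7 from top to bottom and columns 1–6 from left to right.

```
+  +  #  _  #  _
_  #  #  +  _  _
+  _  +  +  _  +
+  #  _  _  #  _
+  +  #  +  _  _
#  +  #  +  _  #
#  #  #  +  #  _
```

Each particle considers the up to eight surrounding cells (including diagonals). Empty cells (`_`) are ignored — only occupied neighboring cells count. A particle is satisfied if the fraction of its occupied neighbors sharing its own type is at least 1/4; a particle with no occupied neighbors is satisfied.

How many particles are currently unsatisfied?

(1,1)+ 1/2 ok
(1,2)+ 1/4 ok
(1,3)# 2/4 ok
(1,5)# 0/1 unhappy
(2,2)# 2/6 ok
(2,3)# 2/6 ok
(2,4)+ 2/5 ok
(3,1)+ 1/3 ok
(3,3)+ 2/5 ok
(3,4)+ 2/4 ok
(3,6)+ 0/1 unhappy
(4,1)+ 3/4 ok
(4,2)# 1/6 unhappy
(4,5)# 0/3 unhappy
(5,1)+ 3/5 ok
(5,2)+ 3/7 ok
(5,3)# 2/6 ok
(5,4)+ 1/4 ok
(6,1)# 2/5 ok
(6,2)+ 2/8 ok
(6,3)# 3/8 ok
(6,4)+ 2/6 ok
(6,6)# 1/1 ok
(7,1)# 2/3 ok
(7,2)# 4/5 ok
(7,3)# 2/5 ok
(7,4)+ 1/4 ok
(7,5)# 1/3 ok
Unsatisfied: (1,5), (3,6), (4,2), (4,5) — 4 in total.

4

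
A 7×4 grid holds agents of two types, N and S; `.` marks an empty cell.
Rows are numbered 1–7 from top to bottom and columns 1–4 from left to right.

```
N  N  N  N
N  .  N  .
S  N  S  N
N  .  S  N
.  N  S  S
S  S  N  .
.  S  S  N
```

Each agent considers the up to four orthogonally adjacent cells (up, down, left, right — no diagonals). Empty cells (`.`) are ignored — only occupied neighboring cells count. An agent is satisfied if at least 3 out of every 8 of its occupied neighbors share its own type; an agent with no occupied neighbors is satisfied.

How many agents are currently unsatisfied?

9

Row 1: (1,1)N 2/2 ok · (1,2)N 2/2 ok · (1,3)N 3/3 ok · (1,4)N 1/1 ok
Row 2: (2,1)N 1/2 ok · (2,3)N 1/2 ok
Row 3: (3,1)S 0/3 unhappy · (3,2)N 0/2 unhappy · (3,3)S 1/4 unhappy · (3,4)N 1/2 ok
Row 4: (4,1)N 0/1 unhappy · (4,3)S 2/3 ok · (4,4)N 1/3 unhappy
Row 5: (5,2)N 0/2 unhappy · (5,3)S 2/4 ok · (5,4)S 1/2 ok
Row 6: (6,1)S 1/1 ok · (6,2)S 2/4 ok · (6,3)N 0/3 unhappy
Row 7: (7,2)S 2/2 ok · (7,3)S 1/3 unhappy · (7,4)N 0/1 unhappy
Unsatisfied: (3,1), (3,2), (3,3), (4,1), (4,4), (5,2), (6,3), (7,3), (7,4) — 9 in total.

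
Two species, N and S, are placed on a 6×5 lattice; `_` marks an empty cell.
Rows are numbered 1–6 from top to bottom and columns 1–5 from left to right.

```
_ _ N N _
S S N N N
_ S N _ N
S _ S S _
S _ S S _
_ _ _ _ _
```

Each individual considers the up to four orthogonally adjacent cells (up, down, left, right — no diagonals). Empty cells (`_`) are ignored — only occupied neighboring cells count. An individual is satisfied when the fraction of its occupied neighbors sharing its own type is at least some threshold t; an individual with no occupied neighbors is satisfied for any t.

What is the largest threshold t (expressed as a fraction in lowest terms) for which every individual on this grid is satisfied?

(1,3)N 2/2
(1,4)N 2/2
(2,1)S 1/1
(2,2)S 2/3
(2,3)N 3/4
(2,4)N 3/3
(2,5)N 2/2
(3,2)S 1/2
(3,3)N 1/3
(3,5)N 1/1
(4,1)S 1/1
(4,3)S 2/3
(4,4)S 2/2
(5,1)S 1/1
(5,3)S 2/2
(5,4)S 2/2
The smallest same-type fraction is 1/3 at (3,3), which reduces to 1/3. Any threshold above that leaves this individual unsatisfied.

1/3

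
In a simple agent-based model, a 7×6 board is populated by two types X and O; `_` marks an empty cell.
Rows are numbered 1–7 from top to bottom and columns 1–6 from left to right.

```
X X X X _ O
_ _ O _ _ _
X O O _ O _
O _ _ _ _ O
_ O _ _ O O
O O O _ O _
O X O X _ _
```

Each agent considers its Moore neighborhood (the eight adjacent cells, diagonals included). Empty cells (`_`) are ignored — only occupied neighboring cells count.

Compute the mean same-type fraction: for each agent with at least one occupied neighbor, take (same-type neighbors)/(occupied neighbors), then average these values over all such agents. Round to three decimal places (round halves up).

(1,1)X 1/1
(1,2)X 2/3
(1,3)X 2/3
(1,4)X 1/2
(1,6)O — no occupied neighbors
(2,3)O 2/5
(3,1)X 0/2
(3,2)O 3/4
(3,3)O 2/2
(3,5)O 1/1
(4,1)O 2/3
(4,6)O 3/3
(5,2)O 4/4
(5,5)O 3/3
(5,6)O 3/3
(6,1)O 3/4
(6,2)O 5/6
(6,3)O 3/5
(6,5)O 2/3
(7,1)O 2/3
(7,2)X 0/5
(7,3)O 2/4
(7,4)X 0/3
Sum over 22 agents: 1/1 + 2/3 + 2/3 + 1/2 + 2/5 + 0/2 + 3/4 + 2/2 + 1/1 + 2/3 + 3/3 + 4/4 + 3/3 + 3/3 + 3/4 + 5/6 + 3/5 + 2/3 + 2/3 + 0/5 + 2/4 + 0/3 = 44/3; mean = 44/3 ÷ 22 = 2/3 = 0.666666… → 0.667.

0.667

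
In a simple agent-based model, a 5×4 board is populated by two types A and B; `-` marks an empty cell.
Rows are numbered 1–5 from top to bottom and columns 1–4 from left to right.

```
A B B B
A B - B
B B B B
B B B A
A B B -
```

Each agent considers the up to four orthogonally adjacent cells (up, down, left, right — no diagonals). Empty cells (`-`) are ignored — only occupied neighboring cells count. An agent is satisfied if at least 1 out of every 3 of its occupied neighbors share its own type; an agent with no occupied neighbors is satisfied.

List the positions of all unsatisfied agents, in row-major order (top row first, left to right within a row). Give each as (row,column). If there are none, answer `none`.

(4,4), (5,1)

(1,1)A 1/2 ✓
(1,2)B 2/3 ✓
(1,3)B 2/2 ✓
(1,4)B 2/2 ✓
(2,1)A 1/3 ✓
(2,2)B 2/3 ✓
(2,4)B 2/2 ✓
(3,1)B 2/3 ✓
(3,2)B 4/4 ✓
(3,3)B 3/3 ✓
(3,4)B 2/3 ✓
(4,1)B 2/3 ✓
(4,2)B 4/4 ✓
(4,3)B 3/4 ✓
(4,4)A 0/2 ✗
(5,1)A 0/2 ✗
(5,2)B 2/3 ✓
(5,3)B 2/2 ✓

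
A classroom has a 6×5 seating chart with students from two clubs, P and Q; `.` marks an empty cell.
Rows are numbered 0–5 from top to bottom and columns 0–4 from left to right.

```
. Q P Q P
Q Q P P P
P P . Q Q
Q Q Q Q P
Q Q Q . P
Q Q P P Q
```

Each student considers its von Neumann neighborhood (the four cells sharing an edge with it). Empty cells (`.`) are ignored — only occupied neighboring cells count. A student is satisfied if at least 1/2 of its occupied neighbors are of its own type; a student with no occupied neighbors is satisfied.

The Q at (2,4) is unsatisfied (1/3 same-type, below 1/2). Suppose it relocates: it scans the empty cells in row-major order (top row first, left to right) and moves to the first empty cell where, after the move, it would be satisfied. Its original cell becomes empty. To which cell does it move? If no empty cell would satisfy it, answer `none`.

(0,0)

Vacating (2,4). Empty cells in order:
  (0,0): 2/2 same-type → satisfied — stop here.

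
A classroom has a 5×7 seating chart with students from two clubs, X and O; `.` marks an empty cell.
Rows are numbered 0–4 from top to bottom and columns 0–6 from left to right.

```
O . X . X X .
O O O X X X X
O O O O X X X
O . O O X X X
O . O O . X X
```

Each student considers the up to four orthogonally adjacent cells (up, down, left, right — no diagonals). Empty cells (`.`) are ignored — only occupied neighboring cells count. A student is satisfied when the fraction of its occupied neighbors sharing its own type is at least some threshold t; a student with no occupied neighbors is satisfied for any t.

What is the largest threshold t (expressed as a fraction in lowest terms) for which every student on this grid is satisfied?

Row 0: (0,0)O 1/1 · (0,2)X 0/1 · (0,4)X 2/2 · (0,5)X 2/2
Row 1: (1,0)O 3/3 · (1,1)O 3/3 · (1,2)O 2/4 · (1,3)X 1/3 · (1,4)X 4/4 · (1,5)X 4/4 · (1,6)X 2/2
Row 2: (2,0)O 3/3 · (2,1)O 3/3 · (2,2)O 4/4 · (2,3)O 2/4 · (2,4)X 3/4 · (2,5)X 4/4 · (2,6)X 3/3
Row 3: (3,0)O 2/2 · (3,2)O 3/3 · (3,3)O 3/4 · (3,4)X 2/3 · (3,5)X 4/4 · (3,6)X 3/3
Row 4: (4,0)O 1/1 · (4,2)O 2/2 · (4,3)O 2/2 · (4,5)X 2/2 · (4,6)X 2/2
The smallest same-type fraction is 0/1 at (0,2), which reduces to 0/1. Any threshold above that leaves this student unsatisfied.

0/1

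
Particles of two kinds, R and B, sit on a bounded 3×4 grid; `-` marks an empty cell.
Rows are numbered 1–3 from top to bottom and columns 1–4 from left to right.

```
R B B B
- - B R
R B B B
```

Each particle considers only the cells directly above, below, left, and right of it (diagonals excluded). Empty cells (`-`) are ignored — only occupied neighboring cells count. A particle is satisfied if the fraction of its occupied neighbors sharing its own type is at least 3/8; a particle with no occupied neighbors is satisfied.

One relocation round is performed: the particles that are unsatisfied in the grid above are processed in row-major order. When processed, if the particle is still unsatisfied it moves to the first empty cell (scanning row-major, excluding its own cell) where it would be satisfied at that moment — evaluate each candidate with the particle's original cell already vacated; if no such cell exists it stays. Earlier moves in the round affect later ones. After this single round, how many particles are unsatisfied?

Initially unsatisfied (in order): (1,1), (2,4), (3,1).
  (1,1) → (2,1).
  (2,4) → (1,1).
  (3,1): now satisfied by earlier moves; stays.
Resulting grid:
R B B B
R - B -
R B B B
All satisfied now.

0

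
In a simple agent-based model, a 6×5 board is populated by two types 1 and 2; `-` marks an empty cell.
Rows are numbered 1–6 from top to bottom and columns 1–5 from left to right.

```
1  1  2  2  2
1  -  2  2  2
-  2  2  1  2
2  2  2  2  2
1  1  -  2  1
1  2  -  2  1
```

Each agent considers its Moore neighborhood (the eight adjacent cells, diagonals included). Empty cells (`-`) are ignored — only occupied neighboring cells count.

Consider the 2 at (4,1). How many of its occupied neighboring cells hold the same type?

2

Occupied neighbors of (4,1): (3,2)=2, (4,2)=2, (5,1)=1, (5,2)=1.
Same type (2): 2 of 4.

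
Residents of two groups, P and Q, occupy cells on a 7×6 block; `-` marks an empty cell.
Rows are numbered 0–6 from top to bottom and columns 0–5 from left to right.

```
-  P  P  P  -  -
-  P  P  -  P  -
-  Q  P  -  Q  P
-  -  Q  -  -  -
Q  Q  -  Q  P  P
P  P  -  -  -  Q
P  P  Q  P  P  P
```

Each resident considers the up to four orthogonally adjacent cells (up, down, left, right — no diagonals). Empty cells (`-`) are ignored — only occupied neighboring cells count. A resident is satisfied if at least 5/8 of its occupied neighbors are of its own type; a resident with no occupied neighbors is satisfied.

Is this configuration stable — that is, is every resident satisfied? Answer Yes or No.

No

Row 0: (0,1)P 2/2 ✓ · (0,2)P 3/3 ✓ · (0,3)P 1/1 ✓
Row 1: (1,1)P 2/3 ✓ · (1,2)P 3/3 ✓ · (1,4)P 0/1 ✗
Row 2: (2,1)Q 0/2 ✗ · (2,2)P 1/3 ✗ · (2,4)Q 0/2 ✗ · (2,5)P 0/1 ✗
Row 3: (3,2)Q 0/1 ✗
Row 4: (4,0)Q 1/2 ✗ · (4,1)Q 1/2 ✗ · (4,3)Q 0/1 ✗ · (4,4)P 1/2 ✗ · (4,5)P 1/2 ✗
Row 5: (5,0)P 2/3 ✓ · (5,1)P 2/3 ✓ · (5,5)Q 0/2 ✗
Row 6: (6,0)P 2/2 ✓ · (6,1)P 2/3 ✓ · (6,2)Q 0/2 ✗ · (6,3)P 1/2 ✗ · (6,4)P 2/2 ✓ · (6,5)P 1/2 ✗
For instance (1,4) has only 0/1 same-type neighbors, below 5/8.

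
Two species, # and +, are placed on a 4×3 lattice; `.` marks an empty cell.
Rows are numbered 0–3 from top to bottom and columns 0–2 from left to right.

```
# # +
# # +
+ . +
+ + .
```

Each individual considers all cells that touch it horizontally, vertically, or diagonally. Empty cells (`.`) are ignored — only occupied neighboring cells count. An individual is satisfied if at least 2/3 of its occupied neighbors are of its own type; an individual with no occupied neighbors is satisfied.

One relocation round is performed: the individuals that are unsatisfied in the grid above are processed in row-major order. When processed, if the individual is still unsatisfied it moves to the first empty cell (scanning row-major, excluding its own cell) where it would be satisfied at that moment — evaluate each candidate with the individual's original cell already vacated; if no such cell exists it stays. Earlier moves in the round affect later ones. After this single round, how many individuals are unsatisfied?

Initially unsatisfied (in order): (0,1), (0,2), (1,1), (1,2), (2,0).
  (0,1): no empty cell satisfies it; stays.
  (0,2) → (2,1).
  (1,1): no empty cell satisfies it; stays.
  (1,2) → (3,2).
  (2,0): no empty cell satisfies it; stays.
Resulting grid:
# # .
# # .
+ + +
+ + +
Unsatisfied now: (1,0), (1,1), (2,0).

3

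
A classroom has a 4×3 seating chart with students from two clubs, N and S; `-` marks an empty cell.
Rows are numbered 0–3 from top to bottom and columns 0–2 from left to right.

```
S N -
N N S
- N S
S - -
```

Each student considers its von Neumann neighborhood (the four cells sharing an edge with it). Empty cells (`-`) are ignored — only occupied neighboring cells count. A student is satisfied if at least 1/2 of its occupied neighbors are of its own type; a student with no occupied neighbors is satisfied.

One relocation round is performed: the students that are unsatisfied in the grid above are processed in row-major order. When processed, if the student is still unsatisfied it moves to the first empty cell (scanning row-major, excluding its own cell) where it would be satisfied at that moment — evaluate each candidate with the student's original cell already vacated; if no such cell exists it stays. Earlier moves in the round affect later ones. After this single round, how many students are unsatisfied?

Initially unsatisfied (in order): (0,0).
  (0,0) → (0,2).
Resulting grid:
- N S
N N S
- N S
S - -
All satisfied now.

0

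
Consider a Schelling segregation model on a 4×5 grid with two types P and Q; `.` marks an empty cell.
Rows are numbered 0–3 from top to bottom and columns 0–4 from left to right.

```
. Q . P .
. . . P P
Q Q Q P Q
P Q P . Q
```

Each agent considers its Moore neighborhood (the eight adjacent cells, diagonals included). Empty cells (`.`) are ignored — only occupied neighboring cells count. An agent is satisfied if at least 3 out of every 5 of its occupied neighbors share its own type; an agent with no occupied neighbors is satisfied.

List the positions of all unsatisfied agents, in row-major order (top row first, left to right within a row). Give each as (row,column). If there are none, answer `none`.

(2,2), (2,3), (2,4), (3,0), (3,2), (3,4)

Row 0: (0,1)Q 0/0 ok · (0,3)P 2/2 ok
Row 1: (1,3)P 3/5 ok · (1,4)P 3/4 ok
Row 2: (2,0)Q 2/3 ok · (2,1)Q 3/5 ok · (2,2)Q 2/5 unhappy · (2,3)P 3/6 unhappy · (2,4)Q 1/4 unhappy
Row 3: (3,0)P 0/3 unhappy · (3,1)Q 3/5 ok · (3,2)P 1/4 unhappy · (3,4)Q 1/2 unhappy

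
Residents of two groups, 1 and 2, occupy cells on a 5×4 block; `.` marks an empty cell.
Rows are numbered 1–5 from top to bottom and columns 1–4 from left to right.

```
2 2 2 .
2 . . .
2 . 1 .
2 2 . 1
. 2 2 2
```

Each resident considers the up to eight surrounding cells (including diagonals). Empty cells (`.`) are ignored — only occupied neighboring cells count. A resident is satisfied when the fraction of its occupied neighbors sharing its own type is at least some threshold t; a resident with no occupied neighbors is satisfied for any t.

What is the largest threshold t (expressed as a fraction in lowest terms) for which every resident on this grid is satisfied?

1/3

Row 1: (1,1)2 2/2 · (1,2)2 3/3 · (1,3)2 1/1
Row 2: (2,1)2 3/3
Row 3: (3,1)2 3/3 · (3,3)1 1/2
Row 4: (4,1)2 3/3 · (4,2)2 4/5 · (4,4)1 1/3
Row 5: (5,2)2 3/3 · (5,3)2 3/4 · (5,4)2 1/2
The smallest same-type fraction is 1/3 at (4,4), which reduces to 1/3. Any threshold above that leaves this resident unsatisfied.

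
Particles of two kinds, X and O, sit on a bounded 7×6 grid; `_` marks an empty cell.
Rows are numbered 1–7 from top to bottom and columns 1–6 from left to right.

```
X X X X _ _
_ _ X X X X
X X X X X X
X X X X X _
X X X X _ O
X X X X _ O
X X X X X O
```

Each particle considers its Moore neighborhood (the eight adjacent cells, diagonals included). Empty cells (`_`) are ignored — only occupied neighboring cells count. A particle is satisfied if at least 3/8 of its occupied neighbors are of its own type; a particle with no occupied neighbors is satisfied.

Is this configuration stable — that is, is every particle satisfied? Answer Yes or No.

Yes

Row 1: (1,1)X 1/1 ok · (1,2)X 3/3 ok · (1,3)X 4/4 ok · (1,4)X 4/4 ok
Row 2: (2,3)X 7/7 ok · (2,4)X 7/7 ok · (2,5)X 6/6 ok · (2,6)X 3/3 ok
Row 3: (3,1)X 3/3 ok · (3,2)X 6/6 ok · (3,3)X 7/7 ok · (3,4)X 8/8 ok · (3,5)X 7/7 ok · (3,6)X 4/4 ok
Row 4: (4,1)X 5/5 ok · (4,2)X 8/8 ok · (4,3)X 8/8 ok · (4,4)X 7/7 ok · (4,5)X 5/6 ok
Row 5: (5,1)X 5/5 ok · (5,2)X 8/8 ok · (5,3)X 8/8 ok · (5,4)X 6/6 ok · (5,6)O 1/2 ok
Row 6: (6,1)X 5/5 ok · (6,2)X 8/8 ok · (6,3)X 8/8 ok · (6,4)X 6/6 ok · (6,6)O 2/3 ok
Row 7: (7,1)X 3/3 ok · (7,2)X 5/5 ok · (7,3)X 5/5 ok · (7,4)X 4/4 ok · (7,5)X 2/4 ok · (7,6)O 1/2 ok
All meet the threshold, so the configuration is stable.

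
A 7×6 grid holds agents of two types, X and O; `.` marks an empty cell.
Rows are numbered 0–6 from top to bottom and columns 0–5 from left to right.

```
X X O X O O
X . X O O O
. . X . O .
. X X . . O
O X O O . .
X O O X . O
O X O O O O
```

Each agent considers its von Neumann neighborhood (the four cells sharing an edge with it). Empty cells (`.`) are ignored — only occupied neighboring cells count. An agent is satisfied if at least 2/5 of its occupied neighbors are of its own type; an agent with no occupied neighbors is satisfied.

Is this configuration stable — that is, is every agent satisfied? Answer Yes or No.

No

(0,0)X 2/2 satisfied
(0,1)X 1/2 satisfied
(0,2)O 0/3 not
(0,3)X 0/3 not
(0,4)O 2/3 satisfied
(0,5)O 2/2 satisfied
(1,0)X 1/1 satisfied
(1,2)X 1/3 not
(1,3)O 1/3 not
(1,4)O 4/4 satisfied
(1,5)O 2/2 satisfied
(2,2)X 2/2 satisfied
(2,4)O 1/1 satisfied
(3,1)X 2/2 satisfied
(3,2)X 2/3 satisfied
(3,5)O 0/0 satisfied
(4,0)O 0/2 not
(4,1)X 1/4 not
(4,2)O 2/4 satisfied
(4,3)O 1/2 satisfied
(5,0)X 0/3 not
(5,1)O 1/4 not
(5,2)O 3/4 satisfied
(5,3)X 0/3 not
(5,5)O 1/1 satisfied
(6,0)O 0/2 not
(6,1)X 0/3 not
(6,2)O 2/3 satisfied
(6,3)O 2/3 satisfied
(6,4)O 2/2 satisfied
(6,5)O 2/2 satisfied
For instance (0,2) has only 0/3 same-type neighbors, below 2/5.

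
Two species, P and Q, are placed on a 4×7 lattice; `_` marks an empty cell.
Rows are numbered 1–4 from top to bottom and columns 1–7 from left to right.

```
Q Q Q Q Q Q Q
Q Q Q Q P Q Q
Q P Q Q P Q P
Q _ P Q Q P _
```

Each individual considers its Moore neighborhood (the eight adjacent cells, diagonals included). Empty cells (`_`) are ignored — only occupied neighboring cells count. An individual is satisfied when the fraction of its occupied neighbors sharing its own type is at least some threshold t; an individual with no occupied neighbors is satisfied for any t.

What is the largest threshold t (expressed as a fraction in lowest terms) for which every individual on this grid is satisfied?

1/8

Row 1: (1,1)Q 3/3 · (1,2)Q 5/5 · (1,3)Q 5/5 · (1,4)Q 4/5 · (1,5)Q 4/5 · (1,6)Q 4/5 · (1,7)Q 3/3
Row 2: (2,1)Q 4/5 · (2,2)Q 7/8 · (2,3)Q 7/8 · (2,4)Q 6/8 · (2,5)P 1/8 · (2,6)Q 5/8 · (2,7)Q 4/5
Row 3: (3,1)Q 3/4 · (3,2)P 1/7 · (3,3)Q 5/7 · (3,4)Q 5/8 · (3,5)P 2/8 · (3,6)Q 3/7 · (3,7)P 1/4
Row 4: (4,1)Q 1/2 · (4,3)P 1/4 · (4,4)Q 3/5 · (4,5)Q 3/5 · (4,6)P 2/4
The smallest same-type fraction is 1/8 at (2,5), which reduces to 1/8. Any threshold above that leaves this individual unsatisfied.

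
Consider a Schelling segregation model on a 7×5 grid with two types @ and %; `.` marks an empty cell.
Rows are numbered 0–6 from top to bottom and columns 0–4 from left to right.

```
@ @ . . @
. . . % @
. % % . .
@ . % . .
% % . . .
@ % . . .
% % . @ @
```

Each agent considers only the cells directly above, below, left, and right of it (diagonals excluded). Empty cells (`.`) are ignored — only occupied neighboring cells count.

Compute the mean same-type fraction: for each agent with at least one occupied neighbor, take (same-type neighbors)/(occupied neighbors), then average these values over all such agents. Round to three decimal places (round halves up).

(0,0)@ 1/1
(0,1)@ 1/1
(0,4)@ 1/1
(1,3)% 0/1
(1,4)@ 1/2
(2,1)% 1/1
(2,2)% 2/2
(3,0)@ 0/1
(3,2)% 1/1
(4,0)% 1/3
(4,1)% 2/2
(5,0)@ 0/3
(5,1)% 2/3
(6,0)% 1/2
(6,1)% 2/2
(6,3)@ 1/1
(6,4)@ 1/1
Sum over 17 agents: 1/1 + 1/1 + 1/1 + 0/1 + 1/2 + 1/1 + 2/2 + 0/1 + 1/1 + 1/3 + 2/2 + 0/3 + 2/3 + 1/2 + 2/2 + 1/1 + 1/1 = 12; mean = 12 ÷ 17 = 12/17 = 0.705882… → 0.706.

0.706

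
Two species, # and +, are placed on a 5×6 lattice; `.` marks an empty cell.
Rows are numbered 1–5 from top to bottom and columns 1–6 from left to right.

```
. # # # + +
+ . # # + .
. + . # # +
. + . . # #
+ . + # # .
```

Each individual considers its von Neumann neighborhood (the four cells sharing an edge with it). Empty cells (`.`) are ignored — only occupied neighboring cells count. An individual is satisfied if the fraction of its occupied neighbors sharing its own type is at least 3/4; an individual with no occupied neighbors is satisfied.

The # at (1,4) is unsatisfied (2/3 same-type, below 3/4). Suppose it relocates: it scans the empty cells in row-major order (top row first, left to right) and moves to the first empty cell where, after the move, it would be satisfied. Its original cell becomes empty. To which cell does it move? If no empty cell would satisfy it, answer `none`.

Vacating (1,4). Empty cells in order:
  (1,1): 1/2 same-type → still unsatisfied.
  (2,2): 2/4 same-type → still unsatisfied.
  (2,6): 0/3 same-type → still unsatisfied.
  (3,1): 0/2 same-type → still unsatisfied.
  (3,3): 2/3 same-type → still unsatisfied.
  (4,1): 0/2 same-type → still unsatisfied.
  (4,3): 0/2 same-type → still unsatisfied.
  (4,4): 3/3 same-type → satisfied — stop here.

(4,4)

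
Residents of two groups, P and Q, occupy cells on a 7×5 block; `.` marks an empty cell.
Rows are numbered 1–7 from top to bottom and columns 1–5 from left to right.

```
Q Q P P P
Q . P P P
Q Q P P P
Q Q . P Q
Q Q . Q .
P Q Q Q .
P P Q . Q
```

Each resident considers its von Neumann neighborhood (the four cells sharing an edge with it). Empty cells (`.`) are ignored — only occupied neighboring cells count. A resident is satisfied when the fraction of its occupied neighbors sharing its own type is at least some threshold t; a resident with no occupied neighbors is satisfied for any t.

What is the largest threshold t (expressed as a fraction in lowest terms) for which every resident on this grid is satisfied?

(1,1)Q 2/2
(1,2)Q 1/2
(1,3)P 2/3
(1,4)P 3/3
(1,5)P 2/2
(2,1)Q 2/2
(2,3)P 3/3
(2,4)P 4/4
(2,5)P 3/3
(3,1)Q 3/3
(3,2)Q 2/3
(3,3)P 2/3
(3,4)P 4/4
(3,5)P 2/3
(4,1)Q 3/3
(4,2)Q 3/3
(4,4)P 1/3
(4,5)Q 0/2
(5,1)Q 2/3
(5,2)Q 3/3
(5,4)Q 1/2
(6,1)P 1/3
(6,2)Q 2/4
(6,3)Q 3/3
(6,4)Q 2/2
(7,1)P 2/2
(7,2)P 1/3
(7,3)Q 1/2
(7,5)Q — no occupied neighbors
The smallest same-type fraction is 0/2 at (4,5), which reduces to 0/1. Any threshold above that leaves this resident unsatisfied.

0/1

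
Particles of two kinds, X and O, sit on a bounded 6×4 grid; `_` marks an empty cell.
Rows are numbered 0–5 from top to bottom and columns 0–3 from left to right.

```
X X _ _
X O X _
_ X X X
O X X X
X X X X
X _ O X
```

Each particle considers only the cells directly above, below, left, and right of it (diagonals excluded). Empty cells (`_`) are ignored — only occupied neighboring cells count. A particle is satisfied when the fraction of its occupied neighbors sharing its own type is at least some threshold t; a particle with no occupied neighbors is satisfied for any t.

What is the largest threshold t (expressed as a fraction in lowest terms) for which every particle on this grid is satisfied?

0/1

(0,0)X 2/2
(0,1)X 1/2
(1,0)X 1/2
(1,1)O 0/4
(1,2)X 1/2
(2,1)X 2/3
(2,2)X 4/4
(2,3)X 2/2
(3,0)O 0/2
(3,1)X 3/4
(3,2)X 4/4
(3,3)X 3/3
(4,0)X 2/3
(4,1)X 3/3
(4,2)X 3/4
(4,3)X 3/3
(5,0)X 1/1
(5,2)O 0/2
(5,3)X 1/2
The smallest same-type fraction is 0/4 at (1,1), which reduces to 0/1. Any threshold above that leaves this particle unsatisfied.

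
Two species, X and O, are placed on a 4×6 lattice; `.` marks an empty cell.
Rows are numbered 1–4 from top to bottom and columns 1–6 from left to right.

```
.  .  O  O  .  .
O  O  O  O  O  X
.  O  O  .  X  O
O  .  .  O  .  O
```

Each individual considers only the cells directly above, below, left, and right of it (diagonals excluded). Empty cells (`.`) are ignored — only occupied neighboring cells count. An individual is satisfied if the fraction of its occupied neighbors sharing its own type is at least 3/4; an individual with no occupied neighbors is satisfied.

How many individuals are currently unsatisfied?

Row 1: (1,3)O 2/2 ✓ · (1,4)O 2/2 ✓
Row 2: (2,1)O 1/1 ✓ · (2,2)O 3/3 ✓ · (2,3)O 4/4 ✓ · (2,4)O 3/3 ✓ · (2,5)O 1/3 ✗ · (2,6)X 0/2 ✗
Row 3: (3,2)O 2/2 ✓ · (3,3)O 2/2 ✓ · (3,5)X 0/2 ✗ · (3,6)O 1/3 ✗
Row 4: (4,1)O 0/0 ✓ · (4,4)O 0/0 ✓ · (4,6)O 1/1 ✓
Unsatisfied: (2,5), (2,6), (3,5), (3,6) — 4 in total.

4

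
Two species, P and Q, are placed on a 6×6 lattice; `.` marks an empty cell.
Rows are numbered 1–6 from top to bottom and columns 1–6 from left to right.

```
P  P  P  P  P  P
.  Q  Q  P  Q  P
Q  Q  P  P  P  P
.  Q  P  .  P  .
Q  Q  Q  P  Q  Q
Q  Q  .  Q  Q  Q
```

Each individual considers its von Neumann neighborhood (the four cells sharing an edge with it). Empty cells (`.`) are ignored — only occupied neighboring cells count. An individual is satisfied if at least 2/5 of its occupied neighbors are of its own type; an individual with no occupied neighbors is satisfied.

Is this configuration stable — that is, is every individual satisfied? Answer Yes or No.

(1,1)P 1/1 ok
(1,2)P 2/3 ok
(1,3)P 2/3 ok
(1,4)P 3/3 ok
(1,5)P 2/3 ok
(1,6)P 2/2 ok
(2,2)Q 2/3 ok
(2,3)Q 1/4 unhappy
(2,4)P 2/4 ok
(2,5)Q 0/4 unhappy
(2,6)P 2/3 ok
(3,1)Q 1/1 ok
(3,2)Q 3/4 ok
(3,3)P 2/4 ok
(3,4)P 3/3 ok
(3,5)P 3/4 ok
(3,6)P 2/2 ok
(4,2)Q 2/3 ok
(4,3)P 1/3 unhappy
(4,5)P 1/2 ok
(5,1)Q 2/2 ok
(5,2)Q 4/4 ok
(5,3)Q 1/3 unhappy
(5,4)P 0/3 unhappy
(5,5)Q 2/4 ok
(5,6)Q 2/2 ok
(6,1)Q 2/2 ok
(6,2)Q 2/2 ok
(6,4)Q 1/2 ok
(6,5)Q 3/3 ok
(6,6)Q 2/2 ok
For instance (2,3) has only 1/4 same-type neighbors, below 2/5.

No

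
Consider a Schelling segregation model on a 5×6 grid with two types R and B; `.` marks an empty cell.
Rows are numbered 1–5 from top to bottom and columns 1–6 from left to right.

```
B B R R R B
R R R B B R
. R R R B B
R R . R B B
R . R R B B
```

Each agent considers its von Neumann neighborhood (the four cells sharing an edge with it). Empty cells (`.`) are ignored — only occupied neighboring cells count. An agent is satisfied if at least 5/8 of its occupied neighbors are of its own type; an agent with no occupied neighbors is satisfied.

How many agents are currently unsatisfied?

9

(1,1)B 1/2 unhappy
(1,2)B 1/3 unhappy
(1,3)R 2/3 ok
(1,4)R 2/3 ok
(1,5)R 1/3 unhappy
(1,6)B 0/2 unhappy
(2,1)R 1/2 unhappy
(2,2)R 3/4 ok
(2,3)R 3/4 ok
(2,4)B 1/4 unhappy
(2,5)B 2/4 unhappy
(2,6)R 0/3 unhappy
(3,2)R 3/3 ok
(3,3)R 3/3 ok
(3,4)R 2/4 unhappy
(3,5)B 3/4 ok
(3,6)B 2/3 ok
(4,1)R 2/2 ok
(4,2)R 2/2 ok
(4,4)R 2/3 ok
(4,5)B 3/4 ok
(4,6)B 3/3 ok
(5,1)R 1/1 ok
(5,3)R 1/1 ok
(5,4)R 2/3 ok
(5,5)B 2/3 ok
(5,6)B 2/2 ok
Unsatisfied: (1,1), (1,2), (1,5), (1,6), (2,1), (2,4), (2,5), (2,6), (3,4) — 9 in total.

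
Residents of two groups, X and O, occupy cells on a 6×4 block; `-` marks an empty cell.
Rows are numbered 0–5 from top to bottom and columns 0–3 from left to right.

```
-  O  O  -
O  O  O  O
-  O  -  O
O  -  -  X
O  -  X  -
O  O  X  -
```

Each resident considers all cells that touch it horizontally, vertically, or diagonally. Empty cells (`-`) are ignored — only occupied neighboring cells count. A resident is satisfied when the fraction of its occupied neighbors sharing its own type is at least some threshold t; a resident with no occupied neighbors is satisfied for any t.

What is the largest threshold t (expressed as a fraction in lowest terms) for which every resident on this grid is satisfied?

Row 0: (0,1)O 4/4 · (0,2)O 4/4
Row 1: (1,0)O 3/3 · (1,1)O 5/5 · (1,2)O 6/6 · (1,3)O 3/3
Row 2: (2,1)O 4/4 · (2,3)O 2/3
Row 3: (3,0)O 2/2 · (3,3)X 1/2
Row 4: (4,0)O 3/3 · (4,2)X 2/3
Row 5: (5,0)O 2/2 · (5,1)O 2/4 · (5,2)X 1/2
The smallest same-type fraction is 1/2 at (3,3), which reduces to 1/2. Any threshold above that leaves this resident unsatisfied.

1/2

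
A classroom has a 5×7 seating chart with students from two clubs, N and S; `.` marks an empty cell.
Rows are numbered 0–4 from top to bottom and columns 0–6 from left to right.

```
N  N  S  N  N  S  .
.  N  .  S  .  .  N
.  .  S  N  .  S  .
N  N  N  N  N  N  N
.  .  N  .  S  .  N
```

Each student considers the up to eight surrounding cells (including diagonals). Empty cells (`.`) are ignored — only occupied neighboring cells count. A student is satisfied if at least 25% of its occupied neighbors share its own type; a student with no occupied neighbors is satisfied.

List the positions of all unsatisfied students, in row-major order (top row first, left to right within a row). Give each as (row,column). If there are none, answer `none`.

(0,5), (1,6), (2,2), (2,5), (4,4)

Row 0: (0,0)N 2/2 ✓ · (0,1)N 2/3 ✓ · (0,2)S 1/4 ✓ · (0,3)N 1/3 ✓ · (0,4)N 1/3 ✓ · (0,5)S 0/2 ✗
Row 1: (1,1)N 2/4 ✓ · (1,3)S 2/5 ✓ · (1,6)N 0/2 ✗
Row 2: (2,2)S 1/6 ✗ · (2,3)N 3/5 ✓ · (2,5)S 0/4 ✗
Row 3: (3,0)N 1/1 ✓ · (3,1)N 3/4 ✓ · (3,2)N 4/5 ✓ · (3,3)N 4/6 ✓ · (3,4)N 3/5 ✓ · (3,5)N 3/5 ✓ · (3,6)N 2/3 ✓
Row 4: (4,2)N 3/3 ✓ · (4,4)S 0/3 ✗ · (4,6)N 2/2 ✓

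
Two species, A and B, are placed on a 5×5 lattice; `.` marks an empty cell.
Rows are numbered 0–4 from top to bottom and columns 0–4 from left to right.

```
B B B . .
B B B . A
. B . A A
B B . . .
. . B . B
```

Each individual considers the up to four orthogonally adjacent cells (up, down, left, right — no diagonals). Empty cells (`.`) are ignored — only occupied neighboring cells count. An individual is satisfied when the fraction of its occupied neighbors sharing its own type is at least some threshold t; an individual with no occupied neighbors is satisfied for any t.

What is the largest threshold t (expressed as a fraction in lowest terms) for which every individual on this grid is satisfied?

Row 0: (0,0)B 2/2 · (0,1)B 3/3 · (0,2)B 2/2
Row 1: (1,0)B 2/2 · (1,1)B 4/4 · (1,2)B 2/2 · (1,4)A 1/1
Row 2: (2,1)B 2/2 · (2,3)A 1/1 · (2,4)A 2/2
Row 3: (3,0)B 1/1 · (3,1)B 2/2
Row 4: (4,2)B — no occupied neighbors · (4,4)B — no occupied neighbors
The smallest same-type fraction is 2/2 at (0,0), which reduces to 1/1. Any threshold above that leaves this individual unsatisfied.

1/1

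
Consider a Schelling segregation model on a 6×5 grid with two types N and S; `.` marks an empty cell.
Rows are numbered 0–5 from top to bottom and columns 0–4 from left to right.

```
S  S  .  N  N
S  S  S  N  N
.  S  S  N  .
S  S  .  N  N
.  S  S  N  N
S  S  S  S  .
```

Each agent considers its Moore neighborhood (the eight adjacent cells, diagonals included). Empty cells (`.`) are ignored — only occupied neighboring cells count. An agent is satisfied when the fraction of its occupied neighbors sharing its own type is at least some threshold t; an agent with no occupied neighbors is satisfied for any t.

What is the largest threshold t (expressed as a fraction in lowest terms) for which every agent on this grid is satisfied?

Row 0: (0,0)S 3/3 · (0,1)S 4/4 · (0,3)N 3/4 · (0,4)N 3/3
Row 1: (1,0)S 4/4 · (1,1)S 6/6 · (1,2)S 4/7 · (1,3)N 4/6 · (1,4)N 4/4
Row 2: (2,1)S 6/6 · (2,2)S 4/7 · (2,3)N 4/6
Row 3: (3,0)S 3/3 · (3,1)S 5/5 · (3,3)N 4/6 · (3,4)N 4/4
Row 4: (4,1)S 6/6 · (4,2)S 5/7 · (4,3)N 3/6 · (4,4)N 3/4
Row 5: (5,0)S 2/2 · (5,1)S 4/4 · (5,2)S 4/5 · (5,3)S 2/4
The smallest same-type fraction is 3/6 at (4,3), which reduces to 1/2. Any threshold above that leaves this agent unsatisfied.

1/2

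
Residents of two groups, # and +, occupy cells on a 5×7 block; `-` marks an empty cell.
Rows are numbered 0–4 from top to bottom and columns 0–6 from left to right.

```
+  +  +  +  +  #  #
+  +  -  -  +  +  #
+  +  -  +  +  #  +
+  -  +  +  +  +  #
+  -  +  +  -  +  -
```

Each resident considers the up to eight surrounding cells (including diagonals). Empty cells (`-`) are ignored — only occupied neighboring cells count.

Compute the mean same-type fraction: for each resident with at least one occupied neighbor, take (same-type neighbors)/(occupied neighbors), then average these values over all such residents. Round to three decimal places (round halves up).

(0,0)+ 3/3
(0,1)+ 4/4
(0,2)+ 3/3
(0,3)+ 3/3
(0,4)+ 3/4
(0,5)# 2/5
(0,6)# 2/3
(1,0)+ 5/5
(1,1)+ 6/6
(1,4)+ 5/7
(1,5)+ 4/8
(1,6)# 3/5
(2,0)+ 4/4
(2,1)+ 5/5
(2,3)+ 5/5
(2,4)+ 6/7
(2,5)# 2/8
(2,6)+ 2/5
(3,0)+ 3/3
(3,2)+ 5/5
(3,3)+ 6/6
(3,4)+ 6/7
(3,5)+ 4/6
(3,6)# 1/4
(4,0)+ 1/1
(4,2)+ 3/3
(4,3)+ 4/4
(4,5)+ 2/3
Sum over 28 residents: 3/3 + 4/4 + 3/3 + 3/3 + 3/4 + 2/5 + 2/3 + 5/5 + 6/6 + 5/7 + 4/8 + 3/5 + 4/4 + 5/5 + 5/5 + 6/7 + 2/8 + 2/5 + 3/3 + 5/5 + 6/6 + 6/7 + 4/6 + 1/4 + 1/1 + 3/3 + 4/4 + 2/3 = 3161/140; mean = 3161/140 ÷ 28 = 3161/3920 = 0.806377… → 0.806.

0.806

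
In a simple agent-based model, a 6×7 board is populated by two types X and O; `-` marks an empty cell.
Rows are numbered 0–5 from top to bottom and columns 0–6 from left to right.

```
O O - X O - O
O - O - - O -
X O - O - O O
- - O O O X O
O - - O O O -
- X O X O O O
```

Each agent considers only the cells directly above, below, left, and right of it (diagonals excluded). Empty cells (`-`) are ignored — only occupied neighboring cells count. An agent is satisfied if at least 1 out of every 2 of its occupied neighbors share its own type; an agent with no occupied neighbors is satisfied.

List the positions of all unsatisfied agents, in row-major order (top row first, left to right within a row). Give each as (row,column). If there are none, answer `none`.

(0,3), (0,4), (2,0), (2,1), (3,5), (5,1), (5,2), (5,3)

(0,0)O 2/2 ✓
(0,1)O 1/1 ✓
(0,3)X 0/1 ✗
(0,4)O 0/1 ✗
(0,6)O 0/0 ✓
(1,0)O 1/2 ✓
(1,2)O 0/0 ✓
(1,5)O 1/1 ✓
(2,0)X 0/2 ✗
(2,1)O 0/1 ✗
(2,3)O 1/1 ✓
(2,5)O 2/3 ✓
(2,6)O 2/2 ✓
(3,2)O 1/1 ✓
(3,3)O 4/4 ✓
(3,4)O 2/3 ✓
(3,5)X 0/4 ✗
(3,6)O 1/2 ✓
(4,0)O 0/0 ✓
(4,3)O 2/3 ✓
(4,4)O 4/4 ✓
(4,5)O 2/3 ✓
(5,1)X 0/1 ✗
(5,2)O 0/2 ✗
(5,3)X 0/3 ✗
(5,4)O 2/3 ✓
(5,5)O 3/3 ✓
(5,6)O 1/1 ✓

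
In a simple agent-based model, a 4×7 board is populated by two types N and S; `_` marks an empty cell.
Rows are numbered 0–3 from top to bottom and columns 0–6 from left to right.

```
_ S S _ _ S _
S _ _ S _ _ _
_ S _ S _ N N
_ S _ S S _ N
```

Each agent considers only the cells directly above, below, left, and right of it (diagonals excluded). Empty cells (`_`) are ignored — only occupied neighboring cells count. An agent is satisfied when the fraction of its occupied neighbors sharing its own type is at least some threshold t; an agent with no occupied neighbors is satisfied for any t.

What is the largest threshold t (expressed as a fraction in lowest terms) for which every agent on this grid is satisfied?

1/1

Row 0: (0,1)S 1/1 · (0,2)S 1/1 · (0,5)S — no occupied neighbors
Row 1: (1,0)S — no occupied neighbors · (1,3)S 1/1
Row 2: (2,1)S 1/1 · (2,3)S 2/2 · (2,5)N 1/1 · (2,6)N 2/2
Row 3: (3,1)S 1/1 · (3,3)S 2/2 · (3,4)S 1/1 · (3,6)N 1/1
The smallest same-type fraction is 1/1 at (0,1), which reduces to 1/1. Any threshold above that leaves this agent unsatisfied.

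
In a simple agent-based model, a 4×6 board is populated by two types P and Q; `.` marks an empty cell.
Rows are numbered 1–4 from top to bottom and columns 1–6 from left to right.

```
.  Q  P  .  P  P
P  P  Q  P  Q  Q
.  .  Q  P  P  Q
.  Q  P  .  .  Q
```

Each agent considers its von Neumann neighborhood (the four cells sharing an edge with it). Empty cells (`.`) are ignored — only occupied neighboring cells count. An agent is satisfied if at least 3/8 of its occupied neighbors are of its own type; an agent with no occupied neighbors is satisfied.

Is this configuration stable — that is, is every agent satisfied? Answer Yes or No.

No

Row 1: (1,2)Q 0/2 unhappy · (1,3)P 0/2 unhappy · (1,5)P 1/2 ok · (1,6)P 1/2 ok
Row 2: (2,1)P 1/1 ok · (2,2)P 1/3 unhappy · (2,3)Q 1/4 unhappy · (2,4)P 1/3 unhappy · (2,5)Q 1/4 unhappy · (2,6)Q 2/3 ok
Row 3: (3,3)Q 1/3 unhappy · (3,4)P 2/3 ok · (3,5)P 1/3 unhappy · (3,6)Q 2/3 ok
Row 4: (4,2)Q 0/1 unhappy · (4,3)P 0/2 unhappy · (4,6)Q 1/1 ok
For instance (1,2) has only 0/2 same-type neighbors, below 3/8.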